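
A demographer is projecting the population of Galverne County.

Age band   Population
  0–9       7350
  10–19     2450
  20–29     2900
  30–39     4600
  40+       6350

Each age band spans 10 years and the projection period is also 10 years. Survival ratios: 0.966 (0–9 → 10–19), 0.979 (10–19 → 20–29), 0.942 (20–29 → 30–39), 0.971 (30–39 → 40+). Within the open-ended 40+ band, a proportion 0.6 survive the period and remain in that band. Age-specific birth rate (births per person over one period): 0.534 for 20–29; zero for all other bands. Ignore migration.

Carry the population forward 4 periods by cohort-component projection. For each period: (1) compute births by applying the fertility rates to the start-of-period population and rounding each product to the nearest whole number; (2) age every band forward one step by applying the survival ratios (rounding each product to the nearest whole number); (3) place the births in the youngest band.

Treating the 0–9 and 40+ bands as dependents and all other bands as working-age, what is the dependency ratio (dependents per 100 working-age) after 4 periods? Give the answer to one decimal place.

181.3

After projecting period 1:
Births: 2900 × 0.534 = 1549
10–19: 7350 × 0.966 = 7100
20–29: 2450 × 0.979 = 2399
30–39: 2900 × 0.942 = 2732
40+: 4600 × 0.971 + 6350 × 0.6 = 4467 + 3810 = 8277
→ [1549, 7100, 2399, 2732, 8277]
After projecting period 2:
Births: 2399 × 0.534 = 1281
10–19: 1549 × 0.966 = 1496
20–29: 7100 × 0.979 = 6951
30–39: 2399 × 0.942 = 2260
40+: 2732 × 0.971 + 8277 × 0.6 = 2653 + 4966 = 7619
→ [1281, 1496, 6951, 2260, 7619]
After projecting period 3:
Births: 6951 × 0.534 = 3712
10–19: 1281 × 0.966 = 1237
20–29: 1496 × 0.979 = 1465
30–39: 6951 × 0.942 = 6548
40+: 2260 × 0.971 + 7619 × 0.6 = 2194 + 4571 = 6765
→ [3712, 1237, 1465, 6548, 6765]
After projecting period 4:
Births: 1465 × 0.534 = 782
10–19: 3712 × 0.966 = 3586
20–29: 1237 × 0.979 = 1211
30–39: 1465 × 0.942 = 1380
40+: 6548 × 0.971 + 6765 × 0.6 = 6358 + 4059 = 10417
→ [782, 3586, 1211, 1380, 10417]
Dependents (band 0–9 + band 40+) = 782 + 10417 = 11199; working-age = 6177; ratio = 11199/6177 × 100 = 181.3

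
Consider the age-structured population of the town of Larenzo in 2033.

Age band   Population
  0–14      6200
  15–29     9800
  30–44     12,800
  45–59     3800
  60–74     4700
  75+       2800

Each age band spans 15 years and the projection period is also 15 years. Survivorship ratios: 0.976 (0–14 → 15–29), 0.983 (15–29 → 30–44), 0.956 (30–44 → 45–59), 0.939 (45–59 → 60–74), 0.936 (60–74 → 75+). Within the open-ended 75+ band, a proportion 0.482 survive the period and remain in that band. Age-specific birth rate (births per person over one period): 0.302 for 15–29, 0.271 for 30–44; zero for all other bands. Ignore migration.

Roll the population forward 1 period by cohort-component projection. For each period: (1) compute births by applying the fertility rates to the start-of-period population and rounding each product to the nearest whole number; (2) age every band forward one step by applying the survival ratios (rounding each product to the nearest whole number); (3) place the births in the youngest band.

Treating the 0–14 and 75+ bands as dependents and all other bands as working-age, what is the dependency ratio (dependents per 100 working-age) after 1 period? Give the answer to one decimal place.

(Groups numbered youngest = 1 to oldest = 6.)
[period 1]
Births: 9800 × 0.302 = 2960 ; 12800 × 0.271 = 3469 → total 6429
Group 2: 6200 × 0.976 = 6051
Group 3: 9800 × 0.983 = 9633
Group 4: 12800 × 0.956 = 12237
Group 5: 3800 × 0.939 = 3568
Group 6: 4700 × 0.936 + 2800 × 0.482 = 4399 + 1350 = 5749
→ [6429, 6051, 9633, 12237, 3568, 5749]
Dependents (band 0–14 + band 75+) = 6429 + 5749 = 12178; working-age = 31489; ratio = 12178/31489 × 100 = 38.7

38.7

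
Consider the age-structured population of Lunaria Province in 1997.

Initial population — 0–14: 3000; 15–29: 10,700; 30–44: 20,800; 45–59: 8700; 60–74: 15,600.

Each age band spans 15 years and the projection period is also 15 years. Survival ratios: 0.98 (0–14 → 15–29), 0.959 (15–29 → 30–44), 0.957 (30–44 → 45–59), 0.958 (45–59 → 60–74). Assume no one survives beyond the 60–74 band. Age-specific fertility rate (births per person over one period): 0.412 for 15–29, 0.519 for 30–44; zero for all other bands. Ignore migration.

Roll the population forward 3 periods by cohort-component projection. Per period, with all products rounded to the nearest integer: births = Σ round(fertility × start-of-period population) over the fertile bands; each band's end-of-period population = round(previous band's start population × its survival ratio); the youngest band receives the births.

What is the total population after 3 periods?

— Period 1 —
Births: 10700 × 0.412 = 4408 ; 20800 × 0.519 = 10795 → 15203
15–29: 3000 × 0.98 = 2940
30–44: 10700 × 0.959 = 10261
45–59: 20800 × 0.957 = 19906
60–74: 8700 × 0.958 = 8335
End of period: [15203, 2940, 10261, 19906, 8335]
— Period 2 —
Births: 2940 × 0.412 = 1211 ; 10261 × 0.519 = 5325 → 6536
15–29: 15203 × 0.98 = 14899
30–44: 2940 × 0.959 = 2819
45–59: 10261 × 0.957 = 9820
60–74: 19906 × 0.958 = 19070
End of period: [6536, 14899, 2819, 9820, 19070]
— Period 3 —
Births: 14899 × 0.412 = 6138 ; 2819 × 0.519 = 1463 → 7601
15–29: 6536 × 0.98 = 6405
30–44: 14899 × 0.959 = 14288
45–59: 2819 × 0.957 = 2698
60–74: 9820 × 0.958 = 9408
End of period: [7601, 6405, 14288, 2698, 9408]
Total after period 3: 7601 + 6405 + 14288 + 2698 + 9408 = 40400

40400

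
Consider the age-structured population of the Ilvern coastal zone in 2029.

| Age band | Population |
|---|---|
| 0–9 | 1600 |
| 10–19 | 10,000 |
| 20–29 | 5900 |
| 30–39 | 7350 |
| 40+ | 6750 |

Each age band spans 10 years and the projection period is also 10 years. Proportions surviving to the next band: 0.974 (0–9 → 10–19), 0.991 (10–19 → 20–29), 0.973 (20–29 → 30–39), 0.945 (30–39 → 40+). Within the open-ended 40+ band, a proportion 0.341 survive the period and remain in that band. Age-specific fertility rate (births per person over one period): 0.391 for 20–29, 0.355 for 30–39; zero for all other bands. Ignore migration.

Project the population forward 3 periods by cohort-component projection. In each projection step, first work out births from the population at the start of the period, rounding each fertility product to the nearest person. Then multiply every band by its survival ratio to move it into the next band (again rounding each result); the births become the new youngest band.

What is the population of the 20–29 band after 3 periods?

4745

Period 1:
Births: 5900 * 0.391 = 2307, 7350 * 0.355 = 2609 ⇒ total 4916
10–19: 1600 * 0.974 = 1558
20–29: 10000 * 0.991 = 9910
30–39: 5900 * 0.973 = 5741
40+: 7350 * 0.945 + 6750 * 0.341 = 6946 + 2302 = 9248
→ [4916, 1558, 9910, 5741, 9248]
Period 2:
Births: 9910 * 0.391 = 3875, 5741 * 0.355 = 2038 ⇒ total 5913
10–19: 4916 * 0.974 = 4788
20–29: 1558 * 0.991 = 1544
30–39: 9910 * 0.973 = 9642
40+: 5741 * 0.945 + 9248 * 0.341 = 5425 + 3154 = 8579
→ [5913, 4788, 1544, 9642, 8579]
Period 3:
Births: 1544 * 0.391 = 604, 9642 * 0.355 = 3423 ⇒ total 4027
10–19: 5913 * 0.974 = 5759
20–29: 4788 * 0.991 = 4745
30–39: 1544 * 0.973 = 1502
40+: 9642 * 0.945 + 8579 * 0.341 = 9112 + 2925 = 12037
→ [4027, 5759, 4745, 1502, 12037]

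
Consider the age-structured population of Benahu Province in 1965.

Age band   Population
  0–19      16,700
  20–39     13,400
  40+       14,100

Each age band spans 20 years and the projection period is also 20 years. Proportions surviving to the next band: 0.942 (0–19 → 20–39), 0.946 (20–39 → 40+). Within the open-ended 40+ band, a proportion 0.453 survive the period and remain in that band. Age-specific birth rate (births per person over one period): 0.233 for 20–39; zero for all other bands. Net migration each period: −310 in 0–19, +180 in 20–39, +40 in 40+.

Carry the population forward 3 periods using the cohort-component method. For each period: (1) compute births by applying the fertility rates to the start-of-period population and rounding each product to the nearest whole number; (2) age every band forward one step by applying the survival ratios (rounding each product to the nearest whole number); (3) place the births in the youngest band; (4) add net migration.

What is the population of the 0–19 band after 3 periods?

349

Let group 1 be 0–19 through group 3 = 40+.
After projecting period 1:
Births: 13400 * 0.233 = 3122
Group 2: 16700 * 0.942 = 15731
Group 3: 13400 * 0.946 + 14100 * 0.453 = 12676 + 6387 = 19063
Net migration: Group 1 − 310 → 2812; Group 2 + 180 → 15911; Group 3 + 40 → 19103
Population now: 0–19=2812, 20–39=15911, 40+=19103
After projecting period 2:
Births: 15911 * 0.233 = 3707
Group 2: 2812 * 0.942 = 2649
Group 3: 15911 * 0.946 + 19103 * 0.453 = 15052 + 8654 = 23706
Net migration: Group 1 − 310 → 3397; Group 2 + 180 → 2829; Group 3 + 40 → 23746
Population now: 0–19=3397, 20–39=2829, 40+=23746
After projecting period 3:
Births: 2829 * 0.233 = 659
Group 2: 3397 * 0.942 = 3200
Group 3: 2829 * 0.946 + 23746 * 0.453 = 2676 + 10757 = 13433
Net migration: Group 1 − 310 → 349; Group 2 + 180 → 3380; Group 3 + 40 → 13473
Population now: 0–19=349, 20–39=3380, 40+=13473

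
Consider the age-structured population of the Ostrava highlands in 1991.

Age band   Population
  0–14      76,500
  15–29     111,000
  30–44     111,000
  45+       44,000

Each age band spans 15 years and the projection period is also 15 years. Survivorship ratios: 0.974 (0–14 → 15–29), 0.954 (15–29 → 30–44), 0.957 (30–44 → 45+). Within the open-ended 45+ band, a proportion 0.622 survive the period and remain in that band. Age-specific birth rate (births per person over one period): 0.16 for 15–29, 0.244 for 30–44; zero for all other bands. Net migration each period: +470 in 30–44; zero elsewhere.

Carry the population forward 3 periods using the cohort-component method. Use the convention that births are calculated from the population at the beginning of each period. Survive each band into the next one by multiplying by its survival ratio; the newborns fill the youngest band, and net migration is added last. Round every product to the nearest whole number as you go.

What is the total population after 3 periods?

286951

After projecting period 1:
Births: 111000 × 0.16 = 17760  |  111000 × 0.244 = 27084 — total 44844
15–29: 76500 × 0.974 = 74511
30–44: 111000 × 0.954 = 105894
45+: 111000 × 0.957 + 44000 × 0.622 = 106227 + 27368 = 133595
Net migration: 30–44 + 470 → 106364
Giving 44844 / 74511 / 106364 / 133595.
After projecting period 2:
Births: 74511 × 0.16 = 11922  |  106364 × 0.244 = 25953 — total 37875
15–29: 44844 × 0.974 = 43678
30–44: 74511 × 0.954 = 71083
45+: 106364 × 0.957 + 133595 × 0.622 = 101790 + 83096 = 184886
Net migration: 30–44 + 470 → 71553
Giving 37875 / 43678 / 71553 / 184886.
After projecting period 3:
Births: 43678 × 0.16 = 6988  |  71553 × 0.244 = 17459 — total 24447
15–29: 37875 × 0.974 = 36890
30–44: 43678 × 0.954 = 41669
45+: 71553 × 0.957 + 184886 × 0.622 = 68476 + 114999 = 183475
Net migration: 30–44 + 470 → 42139
Giving 24447 / 36890 / 42139 / 183475.
Total after period 3: 24447 + 36890 + 42139 + 183475 = 286951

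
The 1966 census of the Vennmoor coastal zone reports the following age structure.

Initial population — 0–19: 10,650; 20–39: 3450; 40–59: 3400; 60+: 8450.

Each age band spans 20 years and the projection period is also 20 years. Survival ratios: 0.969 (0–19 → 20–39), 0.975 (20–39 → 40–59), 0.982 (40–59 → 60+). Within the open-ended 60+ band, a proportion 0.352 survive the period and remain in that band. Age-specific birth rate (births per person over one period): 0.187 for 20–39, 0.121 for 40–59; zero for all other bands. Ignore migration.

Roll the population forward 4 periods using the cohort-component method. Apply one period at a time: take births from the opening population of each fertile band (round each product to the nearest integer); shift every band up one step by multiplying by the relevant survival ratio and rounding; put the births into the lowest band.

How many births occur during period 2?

[period 1]
Births: 3450 × 0.187 = 645 ; 3400 × 0.121 = 411 — total 1056
20–39: 10650 × 0.969 = 10320
40–59: 3450 × 0.975 = 3364
60+: 3400 × 0.982 + 8450 × 0.352 = 3339 + 2974 = 6313
Giving 1056 / 10320 / 3364 / 6313.
[period 2]
Births: 10320 × 0.187 = 1930 ; 3364 × 0.121 = 407 — total 2337
20–39: 1056 × 0.969 = 1023
40–59: 10320 × 0.975 = 10062
60+: 3364 × 0.982 + 6313 × 0.352 = 3303 + 2222 = 5525
Giving 2337 / 1023 / 10062 / 5525.

2337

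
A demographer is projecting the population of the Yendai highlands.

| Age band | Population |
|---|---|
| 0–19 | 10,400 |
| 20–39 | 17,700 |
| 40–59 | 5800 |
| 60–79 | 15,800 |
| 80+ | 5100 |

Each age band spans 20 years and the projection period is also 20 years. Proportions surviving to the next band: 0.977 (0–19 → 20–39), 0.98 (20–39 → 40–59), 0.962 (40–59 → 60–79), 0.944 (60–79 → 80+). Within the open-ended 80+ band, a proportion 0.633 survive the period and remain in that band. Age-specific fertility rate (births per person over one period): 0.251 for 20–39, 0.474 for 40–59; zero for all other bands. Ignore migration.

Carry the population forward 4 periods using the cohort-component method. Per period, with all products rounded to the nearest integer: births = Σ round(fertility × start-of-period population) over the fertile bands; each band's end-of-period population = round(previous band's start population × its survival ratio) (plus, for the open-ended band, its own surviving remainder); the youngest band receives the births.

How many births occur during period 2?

10772

After projecting period 1:
Births: 17700 × 0.251 = 4443 ; 5800 × 0.474 = 2749 → 7192
20–39: 10400 × 0.977 = 10161
40–59: 17700 × 0.98 = 17346
60–79: 5800 × 0.962 = 5580
80+: 15800 × 0.944 + 5100 × 0.633 = 14915 + 3228 = 18143
End of period: [7192, 10161, 17346, 5580, 18143]
After projecting period 2:
Births: 10161 × 0.251 = 2550 ; 17346 × 0.474 = 8222 → 10772
20–39: 7192 × 0.977 = 7027
40–59: 10161 × 0.98 = 9958
60–79: 17346 × 0.962 = 16687
80+: 5580 × 0.944 + 18143 × 0.633 = 5268 + 11485 = 16753
End of period: [10772, 7027, 9958, 16687, 16753]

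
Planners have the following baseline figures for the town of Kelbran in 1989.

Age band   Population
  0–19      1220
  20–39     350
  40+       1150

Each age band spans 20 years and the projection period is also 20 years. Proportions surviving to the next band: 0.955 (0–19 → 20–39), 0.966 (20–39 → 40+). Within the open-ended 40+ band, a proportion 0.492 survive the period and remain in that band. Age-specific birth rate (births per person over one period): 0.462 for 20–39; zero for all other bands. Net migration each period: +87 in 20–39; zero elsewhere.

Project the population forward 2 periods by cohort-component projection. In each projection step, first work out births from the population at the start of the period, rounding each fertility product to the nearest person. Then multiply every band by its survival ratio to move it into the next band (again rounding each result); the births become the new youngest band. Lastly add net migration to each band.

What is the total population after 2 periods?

2474

After projecting period 1:
Births: 350 × 0.462 = 162
20–39: 1220 × 0.955 = 1165
40+: 350 × 0.966 + 1150 × 0.492 = 338 + 566 = 904
Net migration: 20–39 + 87 → 1252
End of period: [162, 1252, 904]
After projecting period 2:
Births: 1252 × 0.462 = 578
20–39: 162 × 0.955 = 155
40+: 1252 × 0.966 + 904 × 0.492 = 1209 + 445 = 1654
Net migration: 20–39 + 87 → 242
End of period: [578, 242, 1654]
Total after period 2: 578 + 242 + 1654 = 2474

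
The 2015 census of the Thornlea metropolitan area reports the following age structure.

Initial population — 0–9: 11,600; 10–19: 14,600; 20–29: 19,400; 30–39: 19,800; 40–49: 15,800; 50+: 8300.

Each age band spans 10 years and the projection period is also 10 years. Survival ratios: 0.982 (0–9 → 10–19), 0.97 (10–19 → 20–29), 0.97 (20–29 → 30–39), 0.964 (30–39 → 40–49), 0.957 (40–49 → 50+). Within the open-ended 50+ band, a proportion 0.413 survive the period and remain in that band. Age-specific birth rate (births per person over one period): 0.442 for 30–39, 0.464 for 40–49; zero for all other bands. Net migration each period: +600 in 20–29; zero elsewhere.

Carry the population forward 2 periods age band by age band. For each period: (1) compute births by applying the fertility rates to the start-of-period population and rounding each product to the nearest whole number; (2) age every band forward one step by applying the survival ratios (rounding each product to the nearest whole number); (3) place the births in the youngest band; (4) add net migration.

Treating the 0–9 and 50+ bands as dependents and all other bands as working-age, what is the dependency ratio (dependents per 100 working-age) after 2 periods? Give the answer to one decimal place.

Period 1:
Births: 19800 * 0.442 = 8752  |  15800 * 0.464 = 7331 ⇒ total 16083
10–19: 11600 * 0.982 = 11391
20–29: 14600 * 0.97 = 14162
30–39: 19400 * 0.97 = 18818
40–49: 19800 * 0.964 = 19087
50+: 15800 * 0.957 + 8300 * 0.413 = 15121 + 3428 = 18549
Net migration: 20–29 + 600 → 14762
Giving 16083 / 11391 / 14762 / 18818 / 19087 / 18549.
Period 2:
Births: 18818 * 0.442 = 8318  |  19087 * 0.464 = 8856 ⇒ total 17174
10–19: 16083 * 0.982 = 15794
20–29: 11391 * 0.97 = 11049
30–39: 14762 * 0.97 = 14319
40–49: 18818 * 0.964 = 18141
50+: 19087 * 0.957 + 18549 * 0.413 = 18266 + 7661 = 25927
Net migration: 20–29 + 600 → 11649
Giving 17174 / 15794 / 11649 / 14319 / 18141 / 25927.
Dependents (band 0–9 + band 50+) = 17174 + 25927 = 43101; working-age = 59903; ratio = 43101/59903 × 100 = 72.0

72.0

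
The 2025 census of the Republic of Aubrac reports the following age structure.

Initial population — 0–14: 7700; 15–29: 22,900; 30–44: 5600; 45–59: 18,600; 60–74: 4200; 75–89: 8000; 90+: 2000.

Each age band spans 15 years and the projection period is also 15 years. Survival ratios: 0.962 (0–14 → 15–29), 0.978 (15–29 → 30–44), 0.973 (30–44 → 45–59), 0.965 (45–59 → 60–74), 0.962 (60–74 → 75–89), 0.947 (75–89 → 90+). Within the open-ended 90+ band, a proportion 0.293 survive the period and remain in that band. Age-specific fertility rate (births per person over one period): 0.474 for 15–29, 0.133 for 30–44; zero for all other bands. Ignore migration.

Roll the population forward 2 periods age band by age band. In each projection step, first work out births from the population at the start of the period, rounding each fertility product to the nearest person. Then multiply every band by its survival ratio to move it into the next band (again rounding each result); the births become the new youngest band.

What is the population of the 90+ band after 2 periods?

After projecting period 1:
Births: 22900 × 0.474 = 10855  |  5600 × 0.133 = 745 → 11600
15–29: 7700 × 0.962 = 7407
30–44: 22900 × 0.978 = 22396
45–59: 5600 × 0.973 = 5449
60–74: 18600 × 0.965 = 17949
75–89: 4200 × 0.962 = 4040
90+: 8000 × 0.947 + 2000 × 0.293 = 7576 + 586 = 8162
Population now: 0–14=11600, 15–29=7407, 30–44=22396, 45–59=5449, 60–74=17949, 75–89=4040, 90+=8162
After projecting period 2:
Births: 7407 × 0.474 = 3511  |  22396 × 0.133 = 2979 → 6490
15–29: 11600 × 0.962 = 11159
30–44: 7407 × 0.978 = 7244
45–59: 22396 × 0.973 = 21791
60–74: 5449 × 0.965 = 5258
75–89: 17949 × 0.962 = 17267
90+: 4040 × 0.947 + 8162 × 0.293 = 3826 + 2391 = 6217
Population now: 0–14=6490, 15–29=11159, 30–44=7244, 45–59=21791, 60–74=5258, 75–89=17267, 90+=6217

6217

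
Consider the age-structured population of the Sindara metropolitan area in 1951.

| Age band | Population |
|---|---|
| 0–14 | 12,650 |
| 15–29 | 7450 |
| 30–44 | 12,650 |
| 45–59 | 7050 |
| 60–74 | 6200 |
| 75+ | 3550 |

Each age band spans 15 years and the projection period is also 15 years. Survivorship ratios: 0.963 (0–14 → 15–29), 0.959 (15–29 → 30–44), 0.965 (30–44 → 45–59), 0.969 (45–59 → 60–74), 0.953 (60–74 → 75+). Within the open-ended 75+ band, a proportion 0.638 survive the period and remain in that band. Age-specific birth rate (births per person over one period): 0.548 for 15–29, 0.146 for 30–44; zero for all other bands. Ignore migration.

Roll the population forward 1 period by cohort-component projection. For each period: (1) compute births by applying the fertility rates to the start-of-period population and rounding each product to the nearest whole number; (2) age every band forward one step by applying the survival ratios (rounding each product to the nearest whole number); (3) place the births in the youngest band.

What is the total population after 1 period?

52469

Numbering the bands 1..6 from youngest to oldest:
[period 1]
Births: 7450 × 0.548 = 4083 ; 12650 × 0.146 = 1847 → 5930
Band 2: 12650 × 0.963 = 12182
Band 3: 7450 × 0.959 = 7145
Band 4: 12650 × 0.965 = 12207
Band 5: 7050 × 0.969 = 6831
Band 6: 6200 × 0.953 + 3550 × 0.638 = 5909 + 2265 = 8174
→ [5930, 12182, 7145, 12207, 6831, 8174]
Total after period 1: 5930 + 12182 + 7145 + 12207 + 6831 + 8174 = 52469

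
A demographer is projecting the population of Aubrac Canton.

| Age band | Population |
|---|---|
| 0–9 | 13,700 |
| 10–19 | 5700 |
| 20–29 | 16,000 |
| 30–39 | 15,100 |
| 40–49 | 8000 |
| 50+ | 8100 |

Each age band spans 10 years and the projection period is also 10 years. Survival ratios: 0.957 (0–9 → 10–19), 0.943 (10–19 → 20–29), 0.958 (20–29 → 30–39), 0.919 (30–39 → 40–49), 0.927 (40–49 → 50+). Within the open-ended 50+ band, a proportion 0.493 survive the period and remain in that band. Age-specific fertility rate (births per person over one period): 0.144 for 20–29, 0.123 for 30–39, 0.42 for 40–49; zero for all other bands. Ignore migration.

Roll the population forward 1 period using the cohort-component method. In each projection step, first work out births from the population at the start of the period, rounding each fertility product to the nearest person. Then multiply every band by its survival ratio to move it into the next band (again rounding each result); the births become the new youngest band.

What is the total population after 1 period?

— Period 1 —
Births: 16000 × 0.144 = 2304, 15100 × 0.123 = 1857, 8000 × 0.42 = 3360 → 7521
10–19: 13700 × 0.957 = 13111
20–29: 5700 × 0.943 = 5375
30–39: 16000 × 0.958 = 15328
40–49: 15100 × 0.919 = 13877
50+: 8000 × 0.927 + 8100 × 0.493 = 7416 + 3993 = 11409
End of period: [7521, 13111, 5375, 15328, 13877, 11409]
Total after period 1: 7521 + 13111 + 5375 + 15328 + 13877 + 11409 = 66621

66621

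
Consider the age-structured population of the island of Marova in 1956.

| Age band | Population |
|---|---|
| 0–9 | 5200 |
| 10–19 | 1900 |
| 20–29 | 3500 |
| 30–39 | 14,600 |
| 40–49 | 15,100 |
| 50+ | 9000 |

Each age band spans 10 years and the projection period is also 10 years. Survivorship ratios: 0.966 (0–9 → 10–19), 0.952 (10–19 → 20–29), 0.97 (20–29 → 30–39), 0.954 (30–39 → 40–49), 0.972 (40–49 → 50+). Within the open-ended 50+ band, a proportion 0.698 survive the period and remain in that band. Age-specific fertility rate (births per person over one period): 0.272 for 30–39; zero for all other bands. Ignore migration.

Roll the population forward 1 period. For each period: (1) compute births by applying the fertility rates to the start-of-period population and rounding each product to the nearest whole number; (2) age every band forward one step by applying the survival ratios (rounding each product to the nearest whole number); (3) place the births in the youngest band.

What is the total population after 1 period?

(Groups numbered youngest = 1 to oldest = 6.)
After projecting period 1:
Births: 14600 × 0.272 = 3971
Group 2: 5200 × 0.966 = 5023
Group 3: 1900 × 0.952 = 1809
Group 4: 3500 × 0.97 = 3395
Group 5: 14600 × 0.954 = 13928
Group 6: 15100 × 0.972 + 9000 × 0.698 = 14677 + 6282 = 20959
→ [3971, 5023, 1809, 3395, 13928, 20959]
Total after period 1: 3971 + 5023 + 1809 + 3395 + 13928 + 20959 = 49085

49085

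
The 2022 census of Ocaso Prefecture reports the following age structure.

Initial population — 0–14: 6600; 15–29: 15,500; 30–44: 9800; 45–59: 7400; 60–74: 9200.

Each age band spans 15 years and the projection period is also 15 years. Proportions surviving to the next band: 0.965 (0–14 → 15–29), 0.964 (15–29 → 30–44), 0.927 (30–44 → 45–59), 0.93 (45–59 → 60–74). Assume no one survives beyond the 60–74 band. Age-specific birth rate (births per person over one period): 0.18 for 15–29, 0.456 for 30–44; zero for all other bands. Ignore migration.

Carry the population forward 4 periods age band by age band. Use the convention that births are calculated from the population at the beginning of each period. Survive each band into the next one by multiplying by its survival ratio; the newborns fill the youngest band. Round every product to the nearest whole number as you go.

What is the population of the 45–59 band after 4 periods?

6260

— Period 1 —
Births: 15500 × 0.18 = 2790 ; 9800 × 0.456 = 4469 → 7259
15–29: 6600 × 0.965 = 6369
30–44: 15500 × 0.964 = 14942
45–59: 9800 × 0.927 = 9085
60–74: 7400 × 0.93 = 6882
→ [7259, 6369, 14942, 9085, 6882]
— Period 2 —
Births: 6369 × 0.18 = 1146 ; 14942 × 0.456 = 6814 → 7960
15–29: 7259 × 0.965 = 7005
30–44: 6369 × 0.964 = 6140
45–59: 14942 × 0.927 = 13851
60–74: 9085 × 0.93 = 8449
→ [7960, 7005, 6140, 13851, 8449]
— Period 3 —
Births: 7005 × 0.18 = 1261 ; 6140 × 0.456 = 2800 → 4061
15–29: 7960 × 0.965 = 7681
30–44: 7005 × 0.964 = 6753
45–59: 6140 × 0.927 = 5692
60–74: 13851 × 0.93 = 12881
→ [4061, 7681, 6753, 5692, 12881]
— Period 4 —
Births: 7681 × 0.18 = 1383 ; 6753 × 0.456 = 3079 → 4462
15–29: 4061 × 0.965 = 3919
30–44: 7681 × 0.964 = 7404
45–59: 6753 × 0.927 = 6260
60–74: 5692 × 0.93 = 5294
→ [4462, 3919, 7404, 6260, 5294]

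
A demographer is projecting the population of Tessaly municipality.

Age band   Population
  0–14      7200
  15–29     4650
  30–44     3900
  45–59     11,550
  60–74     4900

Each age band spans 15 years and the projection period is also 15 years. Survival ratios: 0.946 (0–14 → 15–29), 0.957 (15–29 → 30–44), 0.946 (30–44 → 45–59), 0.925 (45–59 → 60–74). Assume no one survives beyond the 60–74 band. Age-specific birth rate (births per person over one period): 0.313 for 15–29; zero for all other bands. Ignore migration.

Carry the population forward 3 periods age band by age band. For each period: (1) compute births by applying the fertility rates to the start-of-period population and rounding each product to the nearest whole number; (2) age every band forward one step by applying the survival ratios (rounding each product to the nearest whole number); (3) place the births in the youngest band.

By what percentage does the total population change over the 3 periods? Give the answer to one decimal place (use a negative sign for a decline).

-57.1

Call the groups 1 to 5, youngest first.
Period 1.
Births: 4650 × 0.313 = 1455
Group 2: 7200 × 0.946 = 6811
Group 3: 4650 × 0.957 = 4450
Group 4: 3900 × 0.946 = 3689
Group 5: 11550 × 0.925 = 10684
End of period: [1455, 6811, 4450, 3689, 10684]
Period 2.
Births: 6811 × 0.313 = 2132
Group 2: 1455 × 0.946 = 1376
Group 3: 6811 × 0.957 = 6518
Group 4: 4450 × 0.946 = 4210
Group 5: 3689 × 0.925 = 3412
End of period: [2132, 1376, 6518, 4210, 3412]
Period 3.
Births: 1376 × 0.313 = 431
Group 2: 2132 × 0.946 = 2017
Group 3: 1376 × 0.957 = 1317
Group 4: 6518 × 0.946 = 6166
Group 5: 4210 × 0.925 = 3894
End of period: [431, 2017, 1317, 6166, 3894]
Total: 32200 → 13825; change = -18375; percentage change = -57.1%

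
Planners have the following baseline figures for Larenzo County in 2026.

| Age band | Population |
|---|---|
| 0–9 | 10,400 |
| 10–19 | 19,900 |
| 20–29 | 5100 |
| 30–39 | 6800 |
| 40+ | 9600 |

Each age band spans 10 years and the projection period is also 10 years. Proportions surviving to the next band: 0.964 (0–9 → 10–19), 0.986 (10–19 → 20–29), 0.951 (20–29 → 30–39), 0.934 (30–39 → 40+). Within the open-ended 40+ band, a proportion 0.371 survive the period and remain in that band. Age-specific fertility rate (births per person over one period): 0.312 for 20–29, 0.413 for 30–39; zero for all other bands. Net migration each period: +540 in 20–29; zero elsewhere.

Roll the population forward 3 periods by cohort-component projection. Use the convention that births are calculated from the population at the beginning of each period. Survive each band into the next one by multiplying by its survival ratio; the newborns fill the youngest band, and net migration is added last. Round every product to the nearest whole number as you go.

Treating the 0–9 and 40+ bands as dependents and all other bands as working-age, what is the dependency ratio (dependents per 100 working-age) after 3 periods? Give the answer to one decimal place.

Call the bands 1 to 5, youngest first.
[period 1]
Births: 5100 × 0.312 = 1591 ; 6800 × 0.413 = 2808 — total 4399
Band 2: 10400 × 0.964 = 10026
Band 3: 19900 × 0.986 = 19621
Band 4: 5100 × 0.951 = 4850
Band 5: 6800 × 0.934 + 9600 × 0.371 = 6351 + 3562 = 9913
Net migration: Band 3 + 540 → 20161
Population now: 0–9=4399, 10–19=10026, 20–29=20161, 30–39=4850, 40+=9913
[period 2]
Births: 20161 × 0.312 = 6290 ; 4850 × 0.413 = 2003 — total 8293
Band 2: 4399 × 0.964 = 4241
Band 3: 10026 × 0.986 = 9886
Band 4: 20161 × 0.951 = 19173
Band 5: 4850 × 0.934 + 9913 × 0.371 = 4530 + 3678 = 8208
Net migration: Band 3 + 540 → 10426
Population now: 0–9=8293, 10–19=4241, 20–29=10426, 30–39=19173, 40+=8208
[period 3]
Births: 10426 × 0.312 = 3253 ; 19173 × 0.413 = 7918 — total 11171
Band 2: 8293 × 0.964 = 7994
Band 3: 4241 × 0.986 = 4182
Band 4: 10426 × 0.951 = 9915
Band 5: 19173 × 0.934 + 8208 × 0.371 = 17908 + 3045 = 20953
Net migration: Band 3 + 540 → 4722
Population now: 0–9=11171, 10–19=7994, 20–29=4722, 30–39=9915, 40+=20953
Dependents (band 0–9 + band 40+) = 11171 + 20953 = 32124; working-age = 22631; ratio = 32124/22631 × 100 = 141.9

141.9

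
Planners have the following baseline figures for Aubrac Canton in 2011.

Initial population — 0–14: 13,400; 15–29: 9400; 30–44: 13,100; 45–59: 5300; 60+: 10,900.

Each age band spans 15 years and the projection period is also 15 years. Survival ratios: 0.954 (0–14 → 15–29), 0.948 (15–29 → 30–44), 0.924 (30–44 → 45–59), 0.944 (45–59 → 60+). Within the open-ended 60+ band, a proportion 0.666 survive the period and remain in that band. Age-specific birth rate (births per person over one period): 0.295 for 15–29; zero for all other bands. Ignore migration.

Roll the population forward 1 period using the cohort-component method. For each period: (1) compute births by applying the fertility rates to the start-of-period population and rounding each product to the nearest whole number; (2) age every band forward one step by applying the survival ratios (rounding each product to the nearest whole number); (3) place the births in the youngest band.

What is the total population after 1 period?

48834

After projecting period 1:
Births: 9400 × 0.295 = 2773
15–29: 13400 × 0.954 = 12784
30–44: 9400 × 0.948 = 8911
45–59: 13100 × 0.924 = 12104
60+: 5300 × 0.944 + 10900 × 0.666 = 5003 + 7259 = 12262
Giving 2773 / 12784 / 8911 / 12104 / 12262.
Total after period 1: 2773 + 12784 + 8911 + 12104 + 12262 = 48834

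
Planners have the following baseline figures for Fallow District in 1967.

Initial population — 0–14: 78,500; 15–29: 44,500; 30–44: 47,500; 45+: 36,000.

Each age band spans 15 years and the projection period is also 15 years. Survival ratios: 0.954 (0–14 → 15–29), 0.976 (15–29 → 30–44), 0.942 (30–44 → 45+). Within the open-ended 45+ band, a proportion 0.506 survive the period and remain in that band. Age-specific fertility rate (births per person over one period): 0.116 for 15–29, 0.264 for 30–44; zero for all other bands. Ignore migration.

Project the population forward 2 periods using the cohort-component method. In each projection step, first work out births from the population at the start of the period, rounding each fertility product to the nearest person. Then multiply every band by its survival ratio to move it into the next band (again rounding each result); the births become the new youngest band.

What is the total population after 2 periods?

182904

Let band 1 be 0–14 through band 4 = 45+.
[period 1]
Births: 44500 * 0.116 = 5162 ; 47500 * 0.264 = 12540 — total 17702
Band 2: 78500 * 0.954 = 74889
Band 3: 44500 * 0.976 = 43432
Band 4: 47500 * 0.942 + 36000 * 0.506 = 44745 + 18216 = 62961
Population now: 0–14=17702, 15–29=74889, 30–44=43432, 45+=62961
[period 2]
Births: 74889 * 0.116 = 8687 ; 43432 * 0.264 = 11466 — total 20153
Band 2: 17702 * 0.954 = 16888
Band 3: 74889 * 0.976 = 73092
Band 4: 43432 * 0.942 + 62961 * 0.506 = 40913 + 31858 = 72771
Population now: 0–14=20153, 15–29=16888, 30–44=73092, 45+=72771
Total after period 2: 20153 + 16888 + 73092 + 72771 = 182904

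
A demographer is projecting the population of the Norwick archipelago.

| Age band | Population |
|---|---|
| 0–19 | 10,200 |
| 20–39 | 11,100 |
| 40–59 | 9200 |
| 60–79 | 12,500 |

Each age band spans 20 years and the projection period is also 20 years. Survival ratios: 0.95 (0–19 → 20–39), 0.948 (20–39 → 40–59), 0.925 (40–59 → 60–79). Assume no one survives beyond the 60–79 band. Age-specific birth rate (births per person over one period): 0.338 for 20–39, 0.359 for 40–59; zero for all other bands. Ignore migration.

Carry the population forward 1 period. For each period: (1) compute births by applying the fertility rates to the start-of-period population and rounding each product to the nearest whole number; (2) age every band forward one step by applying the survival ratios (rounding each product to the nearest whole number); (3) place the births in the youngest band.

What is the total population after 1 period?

35778

Period 1:
Births: 11100 * 0.338 = 3752, 9200 * 0.359 = 3303 — total 7055
20–39: 10200 * 0.95 = 9690
40–59: 11100 * 0.948 = 10523
60–79: 9200 * 0.925 = 8510
Population now: 0–19=7055, 20–39=9690, 40–59=10523, 60–79=8510
Total after period 1: 7055 + 9690 + 10523 + 8510 = 35778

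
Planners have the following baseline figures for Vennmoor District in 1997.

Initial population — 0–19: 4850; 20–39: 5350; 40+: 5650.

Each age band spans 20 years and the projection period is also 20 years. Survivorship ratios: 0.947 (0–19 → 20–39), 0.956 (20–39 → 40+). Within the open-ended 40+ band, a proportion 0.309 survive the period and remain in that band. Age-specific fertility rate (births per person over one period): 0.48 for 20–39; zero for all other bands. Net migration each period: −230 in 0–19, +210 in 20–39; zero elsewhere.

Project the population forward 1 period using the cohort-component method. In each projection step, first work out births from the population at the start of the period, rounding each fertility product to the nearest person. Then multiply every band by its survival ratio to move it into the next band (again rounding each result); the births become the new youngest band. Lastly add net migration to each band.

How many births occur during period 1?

Call the groups 1 to 3, youngest first.
— Period 1 —
Births: 5350 * 0.48 = 2568
Group 2: 4850 * 0.947 = 4593
Group 3: 5350 * 0.956 + 5650 * 0.309 = 5115 + 1746 = 6861
Net migration: Group 1 − 230 → 2338; Group 2 + 210 → 4803
End of period: [2338, 4803, 6861]

2568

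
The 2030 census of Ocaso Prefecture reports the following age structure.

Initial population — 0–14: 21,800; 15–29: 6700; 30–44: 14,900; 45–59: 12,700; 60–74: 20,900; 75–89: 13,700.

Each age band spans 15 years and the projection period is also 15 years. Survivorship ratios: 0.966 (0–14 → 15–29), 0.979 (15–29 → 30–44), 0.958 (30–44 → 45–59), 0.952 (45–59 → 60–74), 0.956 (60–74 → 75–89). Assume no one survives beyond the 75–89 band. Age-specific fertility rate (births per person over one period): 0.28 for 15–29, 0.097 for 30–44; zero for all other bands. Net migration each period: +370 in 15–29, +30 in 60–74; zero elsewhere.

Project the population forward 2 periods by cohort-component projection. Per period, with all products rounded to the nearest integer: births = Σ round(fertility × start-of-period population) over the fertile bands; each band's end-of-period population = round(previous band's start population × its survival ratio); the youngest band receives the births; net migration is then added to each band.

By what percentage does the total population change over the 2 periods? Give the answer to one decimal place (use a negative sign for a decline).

Let band 1 be 0–14 through band 6 = 75–89.
[period 1]
Births: 6700 * 0.28 = 1876, 14900 * 0.097 = 1445 → 3321
Band 2: 21800 * 0.966 = 21059
Band 3: 6700 * 0.979 = 6559
Band 4: 14900 * 0.958 = 14274
Band 5: 12700 * 0.952 = 12090
Band 6: 20900 * 0.956 = 19980
Net migration: Band 2 + 370 → 21429; Band 5 + 30 → 12120
Giving 3321 / 21429 / 6559 / 14274 / 12120 / 19980.
[period 2]
Births: 21429 * 0.28 = 6000, 6559 * 0.097 = 636 → 6636
Band 2: 3321 * 0.966 = 3208
Band 3: 21429 * 0.979 = 20979
Band 4: 6559 * 0.958 = 6284
Band 5: 14274 * 0.952 = 13589
Band 6: 12120 * 0.956 = 11587
Net migration: Band 2 + 370 → 3578; Band 5 + 30 → 13619
Giving 6636 / 3578 / 20979 / 6284 / 13619 / 11587.
Total: 90700 → 62683; change = -28017; percentage change = -30.9%

-30.9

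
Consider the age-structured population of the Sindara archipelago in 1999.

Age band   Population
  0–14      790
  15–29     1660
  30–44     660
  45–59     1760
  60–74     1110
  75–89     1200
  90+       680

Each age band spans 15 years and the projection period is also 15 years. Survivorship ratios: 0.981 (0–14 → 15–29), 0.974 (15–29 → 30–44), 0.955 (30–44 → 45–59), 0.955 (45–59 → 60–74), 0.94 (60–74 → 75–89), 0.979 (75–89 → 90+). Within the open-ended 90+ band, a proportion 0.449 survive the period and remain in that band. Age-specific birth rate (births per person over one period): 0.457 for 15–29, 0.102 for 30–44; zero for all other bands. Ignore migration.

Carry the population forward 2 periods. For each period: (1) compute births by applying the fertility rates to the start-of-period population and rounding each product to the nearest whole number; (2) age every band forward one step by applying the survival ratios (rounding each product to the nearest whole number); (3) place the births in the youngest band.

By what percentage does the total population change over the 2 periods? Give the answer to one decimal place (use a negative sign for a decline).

After projecting period 1:
Births: 1660 × 0.457 = 759  |  660 × 0.102 = 67 → 826
15–29: 790 × 0.981 = 775
30–44: 1660 × 0.974 = 1617
45–59: 660 × 0.955 = 630
60–74: 1760 × 0.955 = 1681
75–89: 1110 × 0.94 = 1043
90+: 1200 × 0.979 + 680 × 0.449 = 1175 + 305 = 1480
Population now: 0–14=826, 15–29=775, 30–44=1617, 45–59=630, 60–74=1681, 75–89=1043, 90+=1480
After projecting period 2:
Births: 775 × 0.457 = 354  |  1617 × 0.102 = 165 → 519
15–29: 826 × 0.981 = 810
30–44: 775 × 0.974 = 755
45–59: 1617 × 0.955 = 1544
60–74: 630 × 0.955 = 602
75–89: 1681 × 0.94 = 1580
90+: 1043 × 0.979 + 1480 × 0.449 = 1021 + 665 = 1686
Population now: 0–14=519, 15–29=810, 30–44=755, 45–59=1544, 60–74=602, 75–89=1580, 90+=1686
Total: 7860 → 7496; change = -364; percentage change = -4.6%

-4.6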